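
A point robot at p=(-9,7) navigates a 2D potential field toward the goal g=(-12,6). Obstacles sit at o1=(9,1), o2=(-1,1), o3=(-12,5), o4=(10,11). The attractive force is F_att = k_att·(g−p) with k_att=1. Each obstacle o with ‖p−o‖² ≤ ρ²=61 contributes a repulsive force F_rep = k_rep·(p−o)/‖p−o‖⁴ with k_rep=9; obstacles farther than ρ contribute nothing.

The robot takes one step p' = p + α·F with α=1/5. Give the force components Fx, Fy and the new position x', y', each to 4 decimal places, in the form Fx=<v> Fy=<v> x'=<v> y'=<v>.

F_att = 1·(g−p) = 1·(-3,-1) = (-3.0000,-1.0000)
o1: d²=360 > ρ²=61 → inactive
o2: d²=100 > ρ²=61 → inactive
o3: d²=13 ≤ ρ²=61; F_rep = 9·(3,2)/13² = (0.1598,0.1065)
o4: d²=377 > ρ²=61 → inactive
F = F_att + ΣF_rep = (-2.8402,-0.8935)
p' = p + 1/5·F = (-9.5680,6.8213)

Fx=-2.8402 Fy=-0.8935 x'=-9.5680 y'=6.8213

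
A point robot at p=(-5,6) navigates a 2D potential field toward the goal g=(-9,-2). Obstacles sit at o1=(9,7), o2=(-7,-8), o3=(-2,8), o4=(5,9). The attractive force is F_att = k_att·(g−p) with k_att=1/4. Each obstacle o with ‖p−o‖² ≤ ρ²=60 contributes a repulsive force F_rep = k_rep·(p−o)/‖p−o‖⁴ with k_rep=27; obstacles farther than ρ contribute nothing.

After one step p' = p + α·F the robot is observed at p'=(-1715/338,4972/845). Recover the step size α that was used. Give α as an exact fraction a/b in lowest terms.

α = 1/20

F_att = 1/4·(g−p) = 1/4·(-4,-8) = (-1.0000,-2.0000)
o1: d²=197 > ρ²=60 → inactive
o2: d²=200 > ρ²=60 → inactive
o3: d²=13 ≤ ρ²=60; F_rep = 27·(-3,-2)/13² = (-0.4793,-0.3195)
o4: d²=109 > ρ²=60 → inactive
F = F_att + ΣF_rep = (-1.4793,-2.3195)
Δp = p'−p = (-0.0740,-0.1160); α = Δx/Fx = (-25/338) / (-250/169) = 1/20
check: Δy/Fy = (-98/845) / (-392/169) = 1/20 ✓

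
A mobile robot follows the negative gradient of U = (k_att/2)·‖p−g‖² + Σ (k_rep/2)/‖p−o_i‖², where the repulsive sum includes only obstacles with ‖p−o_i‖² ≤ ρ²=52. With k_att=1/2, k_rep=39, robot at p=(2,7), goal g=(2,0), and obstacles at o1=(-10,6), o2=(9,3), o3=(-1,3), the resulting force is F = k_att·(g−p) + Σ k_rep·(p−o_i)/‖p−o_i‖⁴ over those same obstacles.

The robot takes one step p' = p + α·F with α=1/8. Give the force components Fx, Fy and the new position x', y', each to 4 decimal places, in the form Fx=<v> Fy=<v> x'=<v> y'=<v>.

Fx=0.1872 Fy=-3.2504 x'=2.0234 y'=6.5937

F_att = 1/2·(g−p) = 1/2·(0,-7) = (0.0000,-3.5000)
o1: d²=145 > ρ²=52 → inactive
o2: d²=65 > ρ²=52 → inactive
o3: d²=25 ≤ ρ²=52; F_rep = 39·(3,4)/25² = (0.1872,0.2496)
F = F_att + ΣF_rep = (0.1872,-3.2504)
p' = p + 1/8·F = (2.0234,6.5937)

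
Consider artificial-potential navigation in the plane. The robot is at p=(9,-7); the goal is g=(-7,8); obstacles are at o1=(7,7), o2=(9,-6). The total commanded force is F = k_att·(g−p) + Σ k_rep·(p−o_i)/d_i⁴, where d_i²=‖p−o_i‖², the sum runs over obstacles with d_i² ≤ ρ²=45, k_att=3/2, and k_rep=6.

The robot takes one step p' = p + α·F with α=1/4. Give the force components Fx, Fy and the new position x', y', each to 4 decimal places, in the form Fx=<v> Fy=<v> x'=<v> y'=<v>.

Fx=-24.0000 Fy=16.5000 x'=3.0000 y'=-2.8750

F_att = 3/2·(g−p) = 3/2·(-16,15) = (-24.0000,22.5000)
o1: d²=200 > ρ²=45 → inactive
o2: d²=1 ≤ ρ²=45; F_rep = 6·(0,-1)/1² = (0.0000,-6.0000)
F = F_att + ΣF_rep = (-24.0000,16.5000)
p' = p + 1/4·F = (3.0000,-2.8750)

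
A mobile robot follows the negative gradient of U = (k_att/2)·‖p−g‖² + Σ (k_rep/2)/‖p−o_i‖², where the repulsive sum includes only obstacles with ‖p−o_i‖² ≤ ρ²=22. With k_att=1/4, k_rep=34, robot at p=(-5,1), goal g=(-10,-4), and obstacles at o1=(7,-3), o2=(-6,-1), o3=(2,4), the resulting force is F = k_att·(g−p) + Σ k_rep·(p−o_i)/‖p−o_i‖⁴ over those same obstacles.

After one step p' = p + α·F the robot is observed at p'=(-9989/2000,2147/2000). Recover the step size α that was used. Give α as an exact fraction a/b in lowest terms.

α = 1/20

F_att = 1/4·(g−p) = 1/4·(-5,-5) = (-1.2500,-1.2500)
o1: d²=160 > ρ²=22 → inactive
o2: d²=5 ≤ ρ²=22; F_rep = 34·(1,2)/5² = (1.3600,2.7200)
o3: d²=58 > ρ²=22 → inactive
F = F_att + ΣF_rep = (0.1100,1.4700)
Δp = p'−p = (0.0055,0.0735); α = Δx/Fx = (11/2000) / (11/100) = 1/20
check: Δy/Fy = (147/2000) / (147/100) = 1/20 ✓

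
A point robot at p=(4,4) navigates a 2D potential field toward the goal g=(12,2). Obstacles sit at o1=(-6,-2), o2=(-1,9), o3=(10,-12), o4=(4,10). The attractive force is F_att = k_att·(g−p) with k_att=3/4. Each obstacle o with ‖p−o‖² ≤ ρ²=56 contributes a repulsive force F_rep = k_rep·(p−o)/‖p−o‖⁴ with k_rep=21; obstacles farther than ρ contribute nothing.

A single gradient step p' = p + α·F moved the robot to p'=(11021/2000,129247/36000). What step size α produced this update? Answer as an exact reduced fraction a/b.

F_att = 3/4·(g−p) = 3/4·(8,-2) = (6.0000,-1.5000)
o1: d²=136 > ρ²=56 → inactive
o2: d²=50 ≤ ρ²=56; F_rep = 21·(5,-5)/50² = (0.0420,-0.0420)
o3: d²=292 > ρ²=56 → inactive
o4: d²=36 ≤ ρ²=56; F_rep = 21·(0,-6)/36² = (0.0000,-0.0972)
F = F_att + ΣF_rep = (6.0420,-1.6392)
Δp = p'−p = (1.5105,-0.4098); α = Δx/Fx = (3021/2000) / (3021/500) = 1/4
check: Δy/Fy = (-14753/36000) / (-14753/9000) = 1/4 ✓

α = 1/4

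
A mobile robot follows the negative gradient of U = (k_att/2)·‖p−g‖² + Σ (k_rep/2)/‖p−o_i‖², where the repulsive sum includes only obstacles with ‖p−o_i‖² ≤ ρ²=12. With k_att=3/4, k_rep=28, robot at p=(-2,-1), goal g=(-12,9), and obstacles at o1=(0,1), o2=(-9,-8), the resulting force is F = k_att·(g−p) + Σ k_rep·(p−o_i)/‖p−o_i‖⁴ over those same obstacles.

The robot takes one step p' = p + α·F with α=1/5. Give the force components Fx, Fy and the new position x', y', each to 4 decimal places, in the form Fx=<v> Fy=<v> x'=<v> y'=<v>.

Fx=-8.3750 Fy=6.6250 x'=-3.6750 y'=0.3250

F_att = 3/4·(g−p) = 3/4·(-10,10) = (-7.5000,7.5000)
o1: d²=8 ≤ ρ²=12; F_rep = 28·(-2,-2)/8² = (-0.8750,-0.8750)
o2: d²=98 > ρ²=12 → inactive
F = F_att + ΣF_rep = (-8.3750,6.6250)
p' = p + 1/5·F = (-3.6750,0.3250)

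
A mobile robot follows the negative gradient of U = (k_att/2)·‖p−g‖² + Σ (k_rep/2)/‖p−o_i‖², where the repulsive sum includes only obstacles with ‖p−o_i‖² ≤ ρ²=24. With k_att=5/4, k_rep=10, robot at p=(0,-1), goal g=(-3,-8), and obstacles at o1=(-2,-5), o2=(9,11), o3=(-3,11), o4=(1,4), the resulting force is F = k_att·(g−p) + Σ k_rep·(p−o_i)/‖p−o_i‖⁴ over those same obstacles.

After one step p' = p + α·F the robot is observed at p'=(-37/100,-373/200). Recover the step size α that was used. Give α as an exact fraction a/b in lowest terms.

F_att = 5/4·(g−p) = 5/4·(-3,-7) = (-3.7500,-8.7500)
o1: d²=20 ≤ ρ²=24; F_rep = 10·(2,4)/20² = (0.0500,0.1000)
o2: d²=225 > ρ²=24 → inactive
o3: d²=153 > ρ²=24 → inactive
o4: d²=26 > ρ²=24 → inactive
F = F_att + ΣF_rep = (-3.7000,-8.6500)
Δp = p'−p = (-0.3700,-0.8650); α = Δx/Fx = (-37/100) / (-37/10) = 1/10
check: Δy/Fy = (-173/200) / (-173/20) = 1/10 ✓

α = 1/10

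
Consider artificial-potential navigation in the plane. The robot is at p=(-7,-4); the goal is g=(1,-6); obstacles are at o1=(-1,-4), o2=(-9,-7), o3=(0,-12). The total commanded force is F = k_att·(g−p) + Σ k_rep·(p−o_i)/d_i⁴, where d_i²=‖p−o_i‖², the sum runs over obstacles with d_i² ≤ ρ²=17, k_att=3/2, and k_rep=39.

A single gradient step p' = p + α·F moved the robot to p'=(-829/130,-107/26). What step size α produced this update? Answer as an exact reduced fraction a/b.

F_att = 3/2·(g−p) = 3/2·(8,-2) = (12.0000,-3.0000)
o1: d²=36 > ρ²=17 → inactive
o2: d²=13 ≤ ρ²=17; F_rep = 39·(2,3)/13² = (0.4615,0.6923)
o3: d²=113 > ρ²=17 → inactive
F = F_att + ΣF_rep = (12.4615,-2.3077)
Δp = p'−p = (0.6231,-0.1154); α = Δx/Fx = (81/130) / (162/13) = 1/20
check: Δy/Fy = (-3/26) / (-30/13) = 1/20 ✓

α = 1/20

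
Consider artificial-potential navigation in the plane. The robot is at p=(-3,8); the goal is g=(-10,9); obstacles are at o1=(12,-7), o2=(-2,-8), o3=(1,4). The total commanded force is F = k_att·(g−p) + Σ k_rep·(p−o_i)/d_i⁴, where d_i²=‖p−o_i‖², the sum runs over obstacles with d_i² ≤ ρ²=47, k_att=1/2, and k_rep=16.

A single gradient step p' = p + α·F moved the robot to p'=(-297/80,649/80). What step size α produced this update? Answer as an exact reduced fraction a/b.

F_att = 1/2·(g−p) = 1/2·(-7,1) = (-3.5000,0.5000)
o1: d²=450 > ρ²=47 → inactive
o2: d²=257 > ρ²=47 → inactive
o3: d²=32 ≤ ρ²=47; F_rep = 16·(-4,4)/32² = (-0.0625,0.0625)
F = F_att + ΣF_rep = (-3.5625,0.5625)
Δp = p'−p = (-0.7125,0.1125); α = Δx/Fx = (-57/80) / (-57/16) = 1/5
check: Δy/Fy = (9/80) / (9/16) = 1/5 ✓

α = 1/5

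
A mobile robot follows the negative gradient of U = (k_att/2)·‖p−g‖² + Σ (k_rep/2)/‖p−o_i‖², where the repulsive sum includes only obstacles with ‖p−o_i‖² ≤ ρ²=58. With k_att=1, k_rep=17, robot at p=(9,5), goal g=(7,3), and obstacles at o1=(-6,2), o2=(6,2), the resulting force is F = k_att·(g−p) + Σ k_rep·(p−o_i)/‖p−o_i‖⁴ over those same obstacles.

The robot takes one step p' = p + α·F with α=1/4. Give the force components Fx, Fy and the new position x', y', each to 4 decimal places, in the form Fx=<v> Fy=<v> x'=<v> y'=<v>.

Fx=-1.8426 Fy=-1.8426 x'=8.5394 y'=4.5394

F_att = 1·(g−p) = 1·(-2,-2) = (-2.0000,-2.0000)
o1: d²=234 > ρ²=58 → inactive
o2: d²=18 ≤ ρ²=58; F_rep = 17·(3,3)/18² = (0.1574,0.1574)
F = F_att + ΣF_rep = (-1.8426,-1.8426)
p' = p + 1/4·F = (8.5394,4.5394)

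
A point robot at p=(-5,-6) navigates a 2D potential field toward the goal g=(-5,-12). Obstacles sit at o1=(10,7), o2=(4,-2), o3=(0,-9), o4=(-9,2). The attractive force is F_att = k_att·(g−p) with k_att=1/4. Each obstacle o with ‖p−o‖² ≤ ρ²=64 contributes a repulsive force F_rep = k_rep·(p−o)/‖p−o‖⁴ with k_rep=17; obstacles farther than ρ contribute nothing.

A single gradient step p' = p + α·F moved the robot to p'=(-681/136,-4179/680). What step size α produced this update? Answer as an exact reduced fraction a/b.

α = 1/10

F_att = 1/4·(g−p) = 1/4·(0,-6) = (0.0000,-1.5000)
o1: d²=394 > ρ²=64 → inactive
o2: d²=97 > ρ²=64 → inactive
o3: d²=34 ≤ ρ²=64; F_rep = 17·(-5,3)/34² = (-0.0735,0.0441)
o4: d²=80 > ρ²=64 → inactive
F = F_att + ΣF_rep = (-0.0735,-1.4559)
Δp = p'−p = (-0.0074,-0.1456); α = Δx/Fx = (-1/136) / (-5/68) = 1/10
check: Δy/Fy = (-99/680) / (-99/68) = 1/10 ✓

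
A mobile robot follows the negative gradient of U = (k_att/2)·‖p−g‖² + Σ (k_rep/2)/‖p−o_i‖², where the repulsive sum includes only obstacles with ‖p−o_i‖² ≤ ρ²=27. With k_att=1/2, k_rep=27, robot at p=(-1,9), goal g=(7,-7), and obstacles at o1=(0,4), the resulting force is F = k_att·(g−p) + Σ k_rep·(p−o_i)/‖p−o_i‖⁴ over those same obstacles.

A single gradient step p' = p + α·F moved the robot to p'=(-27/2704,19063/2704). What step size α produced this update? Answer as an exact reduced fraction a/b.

F_att = 1/2·(g−p) = 1/2·(8,-16) = (4.0000,-8.0000)
o1: d²=26 ≤ ρ²=27; F_rep = 27·(-1,5)/26² = (-0.0399,0.1997)
F = F_att + ΣF_rep = (3.9601,-7.8003)
Δp = p'−p = (0.9900,-1.9501); α = Δx/Fx = (2677/2704) / (2677/676) = 1/4
check: Δy/Fy = (-5273/2704) / (-5273/676) = 1/4 ✓

α = 1/4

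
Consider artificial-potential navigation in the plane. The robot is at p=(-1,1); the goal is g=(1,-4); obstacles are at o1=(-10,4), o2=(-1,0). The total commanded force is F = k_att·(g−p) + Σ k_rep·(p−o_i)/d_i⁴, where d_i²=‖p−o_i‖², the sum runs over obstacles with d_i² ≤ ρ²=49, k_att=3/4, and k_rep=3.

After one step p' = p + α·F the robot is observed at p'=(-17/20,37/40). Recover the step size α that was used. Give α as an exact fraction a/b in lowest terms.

α = 1/10

F_att = 3/4·(g−p) = 3/4·(2,-5) = (1.5000,-3.7500)
o1: d²=90 > ρ²=49 → inactive
o2: d²=1 ≤ ρ²=49; F_rep = 3·(0,1)/1² = (0.0000,3.0000)
F = F_att + ΣF_rep = (1.5000,-0.7500)
Δp = p'−p = (0.1500,-0.0750); α = Δx/Fx = (3/20) / (3/2) = 1/10
check: Δy/Fy = (-3/40) / (-3/4) = 1/10 ✓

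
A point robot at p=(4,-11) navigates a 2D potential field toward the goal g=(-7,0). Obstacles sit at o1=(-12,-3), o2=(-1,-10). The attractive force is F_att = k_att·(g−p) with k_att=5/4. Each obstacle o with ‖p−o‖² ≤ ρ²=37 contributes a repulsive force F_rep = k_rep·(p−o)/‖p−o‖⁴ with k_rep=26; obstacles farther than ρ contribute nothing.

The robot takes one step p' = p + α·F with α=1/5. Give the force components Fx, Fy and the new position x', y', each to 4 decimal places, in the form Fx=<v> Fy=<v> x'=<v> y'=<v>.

Fx=-13.5577 Fy=13.7115 x'=1.2885 y'=-8.2577

F_att = 5/4·(g−p) = 5/4·(-11,11) = (-13.7500,13.7500)
o1: d²=320 > ρ²=37 → inactive
o2: d²=26 ≤ ρ²=37; F_rep = 26·(5,-1)/26² = (0.1923,-0.0385)
F = F_att + ΣF_rep = (-13.5577,13.7115)
p' = p + 1/5·F = (1.2885,-8.2577)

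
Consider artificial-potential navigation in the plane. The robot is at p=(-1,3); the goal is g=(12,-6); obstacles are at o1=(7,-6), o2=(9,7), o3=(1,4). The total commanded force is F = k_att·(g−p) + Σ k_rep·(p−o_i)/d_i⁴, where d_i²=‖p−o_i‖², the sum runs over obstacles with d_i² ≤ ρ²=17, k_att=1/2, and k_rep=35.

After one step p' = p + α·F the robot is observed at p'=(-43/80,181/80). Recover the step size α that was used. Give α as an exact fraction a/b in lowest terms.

α = 1/8

F_att = 1/2·(g−p) = 1/2·(13,-9) = (6.5000,-4.5000)
o1: d²=145 > ρ²=17 → inactive
o2: d²=116 > ρ²=17 → inactive
o3: d²=5 ≤ ρ²=17; F_rep = 35·(-2,-1)/5² = (-2.8000,-1.4000)
F = F_att + ΣF_rep = (3.7000,-5.9000)
Δp = p'−p = (0.4625,-0.7375); α = Δx/Fx = (37/80) / (37/10) = 1/8
check: Δy/Fy = (-59/80) / (-59/10) = 1/8 ✓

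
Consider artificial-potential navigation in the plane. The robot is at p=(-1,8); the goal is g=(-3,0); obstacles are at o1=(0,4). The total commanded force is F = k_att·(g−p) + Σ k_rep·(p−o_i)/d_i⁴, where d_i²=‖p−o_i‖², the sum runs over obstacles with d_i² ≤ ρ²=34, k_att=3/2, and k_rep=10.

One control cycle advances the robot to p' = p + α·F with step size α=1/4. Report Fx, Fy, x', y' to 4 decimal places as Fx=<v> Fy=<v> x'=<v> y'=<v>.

Fx=-3.0346 Fy=-11.8616 x'=-1.7587 y'=5.0346

F_att = 3/2·(g−p) = 3/2·(-2,-8) = (-3.0000,-12.0000)
o1: d²=17 ≤ ρ²=34; F_rep = 10·(-1,4)/17² = (-0.0346,0.1384)
F = F_att + ΣF_rep = (-3.0346,-11.8616)
p' = p + 1/4·F = (-1.7587,5.0346)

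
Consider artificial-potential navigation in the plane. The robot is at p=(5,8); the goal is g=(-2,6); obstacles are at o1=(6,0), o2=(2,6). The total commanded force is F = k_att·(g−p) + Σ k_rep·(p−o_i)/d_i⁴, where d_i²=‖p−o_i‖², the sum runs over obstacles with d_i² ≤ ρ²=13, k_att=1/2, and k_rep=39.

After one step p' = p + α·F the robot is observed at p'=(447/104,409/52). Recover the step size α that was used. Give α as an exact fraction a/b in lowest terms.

α = 1/4

F_att = 1/2·(g−p) = 1/2·(-7,-2) = (-3.5000,-1.0000)
o1: d²=65 > ρ²=13 → inactive
o2: d²=13 ≤ ρ²=13; F_rep = 39·(3,2)/13² = (0.6923,0.4615)
F = F_att + ΣF_rep = (-2.8077,-0.5385)
Δp = p'−p = (-0.7019,-0.1346); α = Δx/Fx = (-73/104) / (-73/26) = 1/4
check: Δy/Fy = (-7/52) / (-7/13) = 1/4 ✓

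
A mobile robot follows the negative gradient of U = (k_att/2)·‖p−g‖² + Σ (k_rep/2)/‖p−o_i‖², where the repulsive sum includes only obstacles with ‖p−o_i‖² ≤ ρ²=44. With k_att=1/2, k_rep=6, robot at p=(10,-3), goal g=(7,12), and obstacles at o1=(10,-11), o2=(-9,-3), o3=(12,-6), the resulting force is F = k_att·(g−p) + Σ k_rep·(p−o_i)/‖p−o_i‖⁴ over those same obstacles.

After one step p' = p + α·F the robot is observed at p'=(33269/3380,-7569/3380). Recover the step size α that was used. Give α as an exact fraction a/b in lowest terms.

F_att = 1/2·(g−p) = 1/2·(-3,15) = (-1.5000,7.5000)
o1: d²=64 > ρ²=44 → inactive
o2: d²=361 > ρ²=44 → inactive
o3: d²=13 ≤ ρ²=44; F_rep = 6·(-2,3)/13² = (-0.0710,0.1065)
F = F_att + ΣF_rep = (-1.5710,7.6065)
Δp = p'−p = (-0.1571,0.7607); α = Δx/Fx = (-531/3380) / (-531/338) = 1/10
check: Δy/Fy = (2571/3380) / (2571/338) = 1/10 ✓

α = 1/10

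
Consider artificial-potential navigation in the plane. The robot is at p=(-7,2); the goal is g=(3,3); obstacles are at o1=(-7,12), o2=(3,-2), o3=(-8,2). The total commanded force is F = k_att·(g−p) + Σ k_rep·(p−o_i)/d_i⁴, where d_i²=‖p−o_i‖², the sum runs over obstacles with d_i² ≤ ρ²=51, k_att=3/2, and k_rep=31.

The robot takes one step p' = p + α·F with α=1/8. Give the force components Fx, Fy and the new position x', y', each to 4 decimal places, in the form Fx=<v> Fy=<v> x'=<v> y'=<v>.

Fx=46.0000 Fy=1.5000 x'=-1.2500 y'=2.1875

F_att = 3/2·(g−p) = 3/2·(10,1) = (15.0000,1.5000)
o1: d²=100 > ρ²=51 → inactive
o2: d²=116 > ρ²=51 → inactive
o3: d²=1 ≤ ρ²=51; F_rep = 31·(1,0)/1² = (31.0000,0.0000)
F = F_att + ΣF_rep = (46.0000,1.5000)
p' = p + 1/8·F = (-1.2500,2.1875)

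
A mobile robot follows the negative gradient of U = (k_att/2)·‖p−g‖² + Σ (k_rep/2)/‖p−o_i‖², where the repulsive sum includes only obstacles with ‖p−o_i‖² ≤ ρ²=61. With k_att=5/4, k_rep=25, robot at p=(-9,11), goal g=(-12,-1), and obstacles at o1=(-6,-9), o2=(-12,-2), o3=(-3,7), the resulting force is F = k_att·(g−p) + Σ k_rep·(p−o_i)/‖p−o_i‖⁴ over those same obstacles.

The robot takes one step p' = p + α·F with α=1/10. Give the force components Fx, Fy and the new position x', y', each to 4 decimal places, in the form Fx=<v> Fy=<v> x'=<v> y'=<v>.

Fx=-3.8055 Fy=-14.9630 x'=-9.3805 y'=9.5037

F_att = 5/4·(g−p) = 5/4·(-3,-12) = (-3.7500,-15.0000)
o1: d²=409 > ρ²=61 → inactive
o2: d²=178 > ρ²=61 → inactive
o3: d²=52 ≤ ρ²=61; F_rep = 25·(-6,4)/52² = (-0.0555,0.0370)
F = F_att + ΣF_rep = (-3.8055,-14.9630)
p' = p + 1/10·F = (-9.3805,9.5037)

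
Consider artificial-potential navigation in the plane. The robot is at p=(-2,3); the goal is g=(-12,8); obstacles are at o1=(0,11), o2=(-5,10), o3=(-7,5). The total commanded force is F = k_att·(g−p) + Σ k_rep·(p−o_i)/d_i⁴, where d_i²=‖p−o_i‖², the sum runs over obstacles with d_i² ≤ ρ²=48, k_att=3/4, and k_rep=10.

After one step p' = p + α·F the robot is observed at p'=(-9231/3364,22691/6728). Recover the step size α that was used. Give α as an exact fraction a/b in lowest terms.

F_att = 3/4·(g−p) = 3/4·(-10,5) = (-7.5000,3.7500)
o1: d²=68 > ρ²=48 → inactive
o2: d²=58 > ρ²=48 → inactive
o3: d²=29 ≤ ρ²=48; F_rep = 10·(5,-2)/29² = (0.0595,-0.0238)
F = F_att + ΣF_rep = (-7.4405,3.7262)
Δp = p'−p = (-0.7441,0.3726); α = Δx/Fx = (-2503/3364) / (-12515/1682) = 1/10
check: Δy/Fy = (2507/6728) / (12535/3364) = 1/10 ✓

α = 1/10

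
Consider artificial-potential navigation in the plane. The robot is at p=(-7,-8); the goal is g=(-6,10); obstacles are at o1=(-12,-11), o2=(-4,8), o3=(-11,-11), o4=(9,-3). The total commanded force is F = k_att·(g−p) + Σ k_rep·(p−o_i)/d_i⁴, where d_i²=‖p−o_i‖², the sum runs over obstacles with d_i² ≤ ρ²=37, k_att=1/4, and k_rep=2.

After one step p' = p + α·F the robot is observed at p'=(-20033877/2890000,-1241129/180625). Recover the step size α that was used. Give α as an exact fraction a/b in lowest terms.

α = 1/4

F_att = 1/4·(g−p) = 1/4·(1,18) = (0.2500,4.5000)
o1: d²=34 ≤ ρ²=37; F_rep = 2·(5,3)/34² = (0.0087,0.0052)
o2: d²=265 > ρ²=37 → inactive
o3: d²=25 ≤ ρ²=37; F_rep = 2·(4,3)/25² = (0.0128,0.0096)
o4: d²=281 > ρ²=37 → inactive
F = F_att + ΣF_rep = (0.2715,4.5148)
Δp = p'−p = (0.0679,1.1287); α = Δx/Fx = (196123/2890000) / (196123/722500) = 1/4
check: Δy/Fy = (203871/180625) / (815484/180625) = 1/4 ✓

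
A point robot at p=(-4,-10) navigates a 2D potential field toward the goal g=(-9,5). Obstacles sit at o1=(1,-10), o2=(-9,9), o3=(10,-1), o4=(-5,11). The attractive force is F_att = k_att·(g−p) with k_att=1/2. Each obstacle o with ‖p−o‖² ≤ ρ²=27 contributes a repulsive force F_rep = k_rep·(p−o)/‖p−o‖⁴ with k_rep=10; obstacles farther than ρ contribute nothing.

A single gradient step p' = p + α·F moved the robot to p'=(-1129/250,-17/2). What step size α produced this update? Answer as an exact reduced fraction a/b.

F_att = 1/2·(g−p) = 1/2·(-5,15) = (-2.5000,7.5000)
o1: d²=25 ≤ ρ²=27; F_rep = 10·(-5,0)/25² = (-0.0800,0.0000)
o2: d²=386 > ρ²=27 → inactive
o3: d²=277 > ρ²=27 → inactive
o4: d²=442 > ρ²=27 → inactive
F = F_att + ΣF_rep = (-2.5800,7.5000)
Δp = p'−p = (-0.5160,1.5000); α = Δx/Fx = (-129/250) / (-129/50) = 1/5
check: Δy/Fy = (3/2) / (15/2) = 1/5 ✓

α = 1/5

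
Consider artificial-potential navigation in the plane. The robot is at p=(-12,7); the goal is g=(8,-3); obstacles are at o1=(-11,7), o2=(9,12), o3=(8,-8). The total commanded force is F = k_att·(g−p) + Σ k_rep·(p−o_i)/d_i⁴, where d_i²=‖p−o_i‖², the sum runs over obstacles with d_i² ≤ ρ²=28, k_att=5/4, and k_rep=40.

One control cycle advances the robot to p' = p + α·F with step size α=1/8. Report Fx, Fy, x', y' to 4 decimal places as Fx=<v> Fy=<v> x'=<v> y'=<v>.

F_att = 5/4·(g−p) = 5/4·(20,-10) = (25.0000,-12.5000)
o1: d²=1 ≤ ρ²=28; F_rep = 40·(-1,0)/1² = (-40.0000,0.0000)
o2: d²=466 > ρ²=28 → inactive
o3: d²=625 > ρ²=28 → inactive
F = F_att + ΣF_rep = (-15.0000,-12.5000)
p' = p + 1/8·F = (-13.8750,5.4375)

Fx=-15.0000 Fy=-12.5000 x'=-13.8750 y'=5.4375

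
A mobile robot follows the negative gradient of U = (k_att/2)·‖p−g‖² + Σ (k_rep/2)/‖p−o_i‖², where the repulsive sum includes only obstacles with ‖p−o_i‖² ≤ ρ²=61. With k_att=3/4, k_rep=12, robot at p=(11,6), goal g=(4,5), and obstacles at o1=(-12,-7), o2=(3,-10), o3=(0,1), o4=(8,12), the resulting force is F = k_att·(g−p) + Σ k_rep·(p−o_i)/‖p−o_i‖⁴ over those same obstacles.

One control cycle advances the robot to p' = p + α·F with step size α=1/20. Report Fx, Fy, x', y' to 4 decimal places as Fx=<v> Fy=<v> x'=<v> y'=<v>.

Fx=-5.2322 Fy=-0.7856 x'=10.7384 y'=5.9607

F_att = 3/4·(g−p) = 3/4·(-7,-1) = (-5.2500,-0.7500)
o1: d²=698 > ρ²=61 → inactive
o2: d²=320 > ρ²=61 → inactive
o3: d²=146 > ρ²=61 → inactive
o4: d²=45 ≤ ρ²=61; F_rep = 12·(3,-6)/45² = (0.0178,-0.0356)
F = F_att + ΣF_rep = (-5.2322,-0.7856)
p' = p + 1/20·F = (10.7384,5.9607)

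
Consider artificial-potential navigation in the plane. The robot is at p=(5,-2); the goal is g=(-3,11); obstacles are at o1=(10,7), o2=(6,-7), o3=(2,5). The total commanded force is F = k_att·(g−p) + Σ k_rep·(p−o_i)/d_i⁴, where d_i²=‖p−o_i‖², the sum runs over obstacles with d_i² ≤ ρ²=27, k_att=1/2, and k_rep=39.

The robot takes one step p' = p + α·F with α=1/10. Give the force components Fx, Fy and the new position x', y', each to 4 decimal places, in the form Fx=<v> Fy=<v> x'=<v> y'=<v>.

Fx=-4.0577 Fy=6.7885 x'=4.5942 y'=-1.3212

F_att = 1/2·(g−p) = 1/2·(-8,13) = (-4.0000,6.5000)
o1: d²=106 > ρ²=27 → inactive
o2: d²=26 ≤ ρ²=27; F_rep = 39·(-1,5)/26² = (-0.0577,0.2885)
o3: d²=58 > ρ²=27 → inactive
F = F_att + ΣF_rep = (-4.0577,6.7885)
p' = p + 1/10·F = (4.5942,-1.3212)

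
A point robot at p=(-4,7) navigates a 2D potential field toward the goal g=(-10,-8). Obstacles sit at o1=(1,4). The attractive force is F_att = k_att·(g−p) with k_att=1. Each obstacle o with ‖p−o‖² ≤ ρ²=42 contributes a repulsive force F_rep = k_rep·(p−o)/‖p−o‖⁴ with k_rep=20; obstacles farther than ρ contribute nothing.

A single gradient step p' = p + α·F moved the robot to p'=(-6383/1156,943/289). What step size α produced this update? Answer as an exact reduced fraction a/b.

F_att = 1·(g−p) = 1·(-6,-15) = (-6.0000,-15.0000)
o1: d²=34 ≤ ρ²=42; F_rep = 20·(-5,3)/34² = (-0.0865,0.0519)
F = F_att + ΣF_rep = (-6.0865,-14.9481)
Δp = p'−p = (-1.5216,-3.7370); α = Δx/Fx = (-1759/1156) / (-1759/289) = 1/4
check: Δy/Fy = (-1080/289) / (-4320/289) = 1/4 ✓

α = 1/4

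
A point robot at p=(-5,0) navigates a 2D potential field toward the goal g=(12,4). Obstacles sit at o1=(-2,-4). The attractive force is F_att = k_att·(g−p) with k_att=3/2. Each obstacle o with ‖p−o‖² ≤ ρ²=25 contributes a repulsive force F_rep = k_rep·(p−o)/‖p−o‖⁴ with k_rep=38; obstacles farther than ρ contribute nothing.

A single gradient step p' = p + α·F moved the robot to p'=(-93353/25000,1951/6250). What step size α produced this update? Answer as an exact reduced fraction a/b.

α = 1/20

F_att = 3/2·(g−p) = 3/2·(17,4) = (25.5000,6.0000)
o1: d²=25 ≤ ρ²=25; F_rep = 38·(-3,4)/25² = (-0.1824,0.2432)
F = F_att + ΣF_rep = (25.3176,6.2432)
Δp = p'−p = (1.2659,0.3122); α = Δx/Fx = (31647/25000) / (31647/1250) = 1/20
check: Δy/Fy = (1951/6250) / (3902/625) = 1/20 ✓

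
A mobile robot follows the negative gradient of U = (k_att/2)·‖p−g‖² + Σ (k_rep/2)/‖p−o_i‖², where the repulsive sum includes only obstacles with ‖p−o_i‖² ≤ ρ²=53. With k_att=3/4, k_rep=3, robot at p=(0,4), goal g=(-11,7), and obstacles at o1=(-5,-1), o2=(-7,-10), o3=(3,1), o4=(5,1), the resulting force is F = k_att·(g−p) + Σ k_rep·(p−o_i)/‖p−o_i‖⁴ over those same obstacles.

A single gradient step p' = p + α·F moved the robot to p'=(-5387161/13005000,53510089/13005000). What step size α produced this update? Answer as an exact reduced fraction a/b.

F_att = 3/4·(g−p) = 3/4·(-11,3) = (-8.2500,2.2500)
o1: d²=50 ≤ ρ²=53; F_rep = 3·(5,5)/50² = (0.0060,0.0060)
o2: d²=245 > ρ²=53 → inactive
o3: d²=18 ≤ ρ²=53; F_rep = 3·(-3,3)/18² = (-0.0278,0.0278)
o4: d²=34 ≤ ρ²=53; F_rep = 3·(-5,3)/34² = (-0.0130,0.0078)
F = F_att + ΣF_rep = (-8.2848,2.2916)
Δp = p'−p = (-0.4142,0.1146); α = Δx/Fx = (-5387161/13005000) / (-5387161/650250) = 1/20
check: Δy/Fy = (1490089/13005000) / (1490089/650250) = 1/20 ✓

α = 1/20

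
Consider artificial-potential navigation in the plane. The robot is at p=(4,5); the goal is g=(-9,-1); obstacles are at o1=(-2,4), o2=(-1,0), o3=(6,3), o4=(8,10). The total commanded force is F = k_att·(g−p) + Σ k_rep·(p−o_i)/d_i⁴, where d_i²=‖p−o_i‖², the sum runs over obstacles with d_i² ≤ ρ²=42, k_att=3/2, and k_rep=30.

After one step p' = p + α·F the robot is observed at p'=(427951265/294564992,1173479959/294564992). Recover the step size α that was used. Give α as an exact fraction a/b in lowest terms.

α = 1/8

F_att = 3/2·(g−p) = 3/2·(-13,-6) = (-19.5000,-9.0000)
o1: d²=37 ≤ ρ²=42; F_rep = 30·(6,1)/37² = (0.1315,0.0219)
o2: d²=50 > ρ²=42 → inactive
o3: d²=8 ≤ ρ²=42; F_rep = 30·(-2,2)/8² = (-0.9375,0.9375)
o4: d²=41 ≤ ρ²=42; F_rep = 30·(-4,-5)/41² = (-0.0714,-0.0892)
F = F_att + ΣF_rep = (-20.3774,-8.1298)
Δp = p'−p = (-2.5472,-1.0162); α = Δx/Fx = (-750308703/294564992) / (-750308703/36820624) = 1/8
check: Δy/Fy = (-299345001/294564992) / (-299345001/36820624) = 1/8 ✓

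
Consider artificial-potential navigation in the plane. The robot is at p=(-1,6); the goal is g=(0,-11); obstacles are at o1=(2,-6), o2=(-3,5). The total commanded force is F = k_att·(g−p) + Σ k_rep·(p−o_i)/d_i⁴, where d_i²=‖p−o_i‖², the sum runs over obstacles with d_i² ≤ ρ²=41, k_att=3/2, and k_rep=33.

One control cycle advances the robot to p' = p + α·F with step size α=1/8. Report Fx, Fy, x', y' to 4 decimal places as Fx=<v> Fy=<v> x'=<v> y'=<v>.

F_att = 3/2·(g−p) = 3/2·(1,-17) = (1.5000,-25.5000)
o1: d²=153 > ρ²=41 → inactive
o2: d²=5 ≤ ρ²=41; F_rep = 33·(2,1)/5² = (2.6400,1.3200)
F = F_att + ΣF_rep = (4.1400,-24.1800)
p' = p + 1/8·F = (-0.4825,2.9775)

Fx=4.1400 Fy=-24.1800 x'=-0.4825 y'=2.9775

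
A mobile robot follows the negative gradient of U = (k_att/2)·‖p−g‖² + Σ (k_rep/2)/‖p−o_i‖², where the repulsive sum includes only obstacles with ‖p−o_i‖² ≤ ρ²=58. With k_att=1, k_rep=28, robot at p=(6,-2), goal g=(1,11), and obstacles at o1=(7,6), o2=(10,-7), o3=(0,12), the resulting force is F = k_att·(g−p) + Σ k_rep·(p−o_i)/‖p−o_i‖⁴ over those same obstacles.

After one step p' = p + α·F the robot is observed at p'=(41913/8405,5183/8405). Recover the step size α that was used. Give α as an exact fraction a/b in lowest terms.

α = 1/5

F_att = 1·(g−p) = 1·(-5,13) = (-5.0000,13.0000)
o1: d²=65 > ρ²=58 → inactive
o2: d²=41 ≤ ρ²=58; F_rep = 28·(-4,5)/41² = (-0.0666,0.0833)
o3: d²=232 > ρ²=58 → inactive
F = F_att + ΣF_rep = (-5.0666,13.0833)
Δp = p'−p = (-1.0133,2.6167); α = Δx/Fx = (-8517/8405) / (-8517/1681) = 1/5
check: Δy/Fy = (21993/8405) / (21993/1681) = 1/5 ✓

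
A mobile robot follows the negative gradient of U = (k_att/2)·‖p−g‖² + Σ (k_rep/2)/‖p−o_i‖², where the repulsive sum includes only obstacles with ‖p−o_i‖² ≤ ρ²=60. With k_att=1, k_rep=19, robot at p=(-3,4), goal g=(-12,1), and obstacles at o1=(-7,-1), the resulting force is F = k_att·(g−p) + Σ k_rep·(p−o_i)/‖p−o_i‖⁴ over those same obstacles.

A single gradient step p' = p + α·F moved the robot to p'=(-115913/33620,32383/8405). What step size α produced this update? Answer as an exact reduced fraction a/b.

α = 1/20

F_att = 1·(g−p) = 1·(-9,-3) = (-9.0000,-3.0000)
o1: d²=41 ≤ ρ²=60; F_rep = 19·(4,5)/41² = (0.0452,0.0565)
F = F_att + ΣF_rep = (-8.9548,-2.9435)
Δp = p'−p = (-0.4477,-0.1472); α = Δx/Fx = (-15053/33620) / (-15053/1681) = 1/20
check: Δy/Fy = (-1237/8405) / (-4948/1681) = 1/20 ✓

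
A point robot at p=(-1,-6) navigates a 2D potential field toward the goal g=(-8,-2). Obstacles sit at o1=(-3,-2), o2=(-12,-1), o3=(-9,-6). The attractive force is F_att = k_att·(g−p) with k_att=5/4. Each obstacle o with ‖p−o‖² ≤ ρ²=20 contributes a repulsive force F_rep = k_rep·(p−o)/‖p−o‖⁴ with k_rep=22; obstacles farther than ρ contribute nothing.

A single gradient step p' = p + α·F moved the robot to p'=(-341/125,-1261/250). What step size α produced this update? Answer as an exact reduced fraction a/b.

α = 1/5

F_att = 5/4·(g−p) = 5/4·(-7,4) = (-8.7500,5.0000)
o1: d²=20 ≤ ρ²=20; F_rep = 22·(2,-4)/20² = (0.1100,-0.2200)
o2: d²=146 > ρ²=20 → inactive
o3: d²=64 > ρ²=20 → inactive
F = F_att + ΣF_rep = (-8.6400,4.7800)
Δp = p'−p = (-1.7280,0.9560); α = Δx/Fx = (-216/125) / (-216/25) = 1/5
check: Δy/Fy = (239/250) / (239/50) = 1/5 ✓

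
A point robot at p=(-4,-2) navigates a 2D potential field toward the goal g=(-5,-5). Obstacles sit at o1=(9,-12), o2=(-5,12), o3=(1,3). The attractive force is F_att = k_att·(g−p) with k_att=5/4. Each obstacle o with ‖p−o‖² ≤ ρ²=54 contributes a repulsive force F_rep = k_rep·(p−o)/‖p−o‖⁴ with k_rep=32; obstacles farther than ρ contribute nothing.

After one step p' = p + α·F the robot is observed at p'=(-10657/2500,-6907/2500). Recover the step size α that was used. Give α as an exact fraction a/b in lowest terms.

F_att = 5/4·(g−p) = 5/4·(-1,-3) = (-1.2500,-3.7500)
o1: d²=269 > ρ²=54 → inactive
o2: d²=197 > ρ²=54 → inactive
o3: d²=50 ≤ ρ²=54; F_rep = 32·(-5,-5)/50² = (-0.0640,-0.0640)
F = F_att + ΣF_rep = (-1.3140,-3.8140)
Δp = p'−p = (-0.2628,-0.7628); α = Δx/Fx = (-657/2500) / (-657/500) = 1/5
check: Δy/Fy = (-1907/2500) / (-1907/500) = 1/5 ✓

α = 1/5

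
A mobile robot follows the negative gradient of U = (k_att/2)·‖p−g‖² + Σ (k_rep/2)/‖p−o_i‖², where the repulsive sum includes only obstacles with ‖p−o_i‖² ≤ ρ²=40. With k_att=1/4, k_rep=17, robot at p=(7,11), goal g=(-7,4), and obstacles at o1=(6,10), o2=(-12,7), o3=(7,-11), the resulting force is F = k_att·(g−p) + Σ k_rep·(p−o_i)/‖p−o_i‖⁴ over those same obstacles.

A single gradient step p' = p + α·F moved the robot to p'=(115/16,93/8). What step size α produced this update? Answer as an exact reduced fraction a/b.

F_att = 1/4·(g−p) = 1/4·(-14,-7) = (-3.5000,-1.7500)
o1: d²=2 ≤ ρ²=40; F_rep = 17·(1,1)/2² = (4.2500,4.2500)
o2: d²=377 > ρ²=40 → inactive
o3: d²=484 > ρ²=40 → inactive
F = F_att + ΣF_rep = (0.7500,2.5000)
Δp = p'−p = (0.1875,0.6250); α = Δx/Fx = (3/16) / (3/4) = 1/4
check: Δy/Fy = (5/8) / (5/2) = 1/4 ✓

α = 1/4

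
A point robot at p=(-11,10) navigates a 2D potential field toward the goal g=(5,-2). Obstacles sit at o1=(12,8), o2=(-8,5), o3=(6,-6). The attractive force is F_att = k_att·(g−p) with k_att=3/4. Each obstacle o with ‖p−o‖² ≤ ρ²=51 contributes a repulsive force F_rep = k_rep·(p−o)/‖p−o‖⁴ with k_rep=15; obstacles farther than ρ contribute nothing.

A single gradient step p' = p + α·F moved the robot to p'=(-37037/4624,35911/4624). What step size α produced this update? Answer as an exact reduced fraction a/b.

F_att = 3/4·(g−p) = 3/4·(16,-12) = (12.0000,-9.0000)
o1: d²=533 > ρ²=51 → inactive
o2: d²=34 ≤ ρ²=51; F_rep = 15·(-3,5)/34² = (-0.0389,0.0649)
o3: d²=545 > ρ²=51 → inactive
F = F_att + ΣF_rep = (11.9611,-8.9351)
Δp = p'−p = (2.9903,-2.2338); α = Δx/Fx = (13827/4624) / (13827/1156) = 1/4
check: Δy/Fy = (-10329/4624) / (-10329/1156) = 1/4 ✓

α = 1/4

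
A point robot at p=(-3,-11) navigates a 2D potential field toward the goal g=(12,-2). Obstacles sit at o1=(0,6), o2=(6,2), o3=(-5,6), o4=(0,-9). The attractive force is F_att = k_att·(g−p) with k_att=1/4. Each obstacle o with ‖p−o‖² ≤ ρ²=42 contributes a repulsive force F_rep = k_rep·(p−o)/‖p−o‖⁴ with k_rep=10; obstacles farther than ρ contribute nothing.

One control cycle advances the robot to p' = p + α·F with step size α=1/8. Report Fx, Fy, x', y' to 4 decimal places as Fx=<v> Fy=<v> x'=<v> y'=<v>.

Fx=3.5725 Fy=2.1317 x'=-2.5534 y'=-10.7335

F_att = 1/4·(g−p) = 1/4·(15,9) = (3.7500,2.2500)
o1: d²=298 > ρ²=42 → inactive
o2: d²=250 > ρ²=42 → inactive
o3: d²=293 > ρ²=42 → inactive
o4: d²=13 ≤ ρ²=42; F_rep = 10·(-3,-2)/13² = (-0.1775,-0.1183)
F = F_att + ΣF_rep = (3.5725,2.1317)
p' = p + 1/8·F = (-2.5534,-10.7335)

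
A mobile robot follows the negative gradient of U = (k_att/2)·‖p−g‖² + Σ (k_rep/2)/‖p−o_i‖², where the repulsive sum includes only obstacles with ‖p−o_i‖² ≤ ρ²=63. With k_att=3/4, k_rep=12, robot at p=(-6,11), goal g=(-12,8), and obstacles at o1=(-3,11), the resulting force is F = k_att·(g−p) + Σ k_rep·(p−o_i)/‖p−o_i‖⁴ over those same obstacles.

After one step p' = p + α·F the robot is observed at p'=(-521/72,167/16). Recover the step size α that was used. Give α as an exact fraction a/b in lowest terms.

α = 1/4

F_att = 3/4·(g−p) = 3/4·(-6,-3) = (-4.5000,-2.2500)
o1: d²=9 ≤ ρ²=63; F_rep = 12·(-3,0)/9² = (-0.4444,0.0000)
F = F_att + ΣF_rep = (-4.9444,-2.2500)
Δp = p'−p = (-1.2361,-0.5625); α = Δx/Fx = (-89/72) / (-89/18) = 1/4
check: Δy/Fy = (-9/16) / (-9/4) = 1/4 ✓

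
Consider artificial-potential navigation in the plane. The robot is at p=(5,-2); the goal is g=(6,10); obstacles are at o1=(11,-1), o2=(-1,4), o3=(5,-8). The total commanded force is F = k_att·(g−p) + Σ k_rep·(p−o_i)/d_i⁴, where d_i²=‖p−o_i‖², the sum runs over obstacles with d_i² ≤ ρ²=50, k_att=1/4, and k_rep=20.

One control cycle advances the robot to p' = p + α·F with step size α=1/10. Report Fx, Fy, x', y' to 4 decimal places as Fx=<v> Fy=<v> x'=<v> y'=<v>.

Fx=0.1623 Fy=3.0780 x'=5.0162 y'=-1.6922

F_att = 1/4·(g−p) = 1/4·(1,12) = (0.2500,3.0000)
o1: d²=37 ≤ ρ²=50; F_rep = 20·(-6,-1)/37² = (-0.0877,-0.0146)
o2: d²=72 > ρ²=50 → inactive
o3: d²=36 ≤ ρ²=50; F_rep = 20·(0,6)/36² = (0.0000,0.0926)
F = F_att + ΣF_rep = (0.1623,3.0780)
p' = p + 1/10·F = (5.0162,-1.6922)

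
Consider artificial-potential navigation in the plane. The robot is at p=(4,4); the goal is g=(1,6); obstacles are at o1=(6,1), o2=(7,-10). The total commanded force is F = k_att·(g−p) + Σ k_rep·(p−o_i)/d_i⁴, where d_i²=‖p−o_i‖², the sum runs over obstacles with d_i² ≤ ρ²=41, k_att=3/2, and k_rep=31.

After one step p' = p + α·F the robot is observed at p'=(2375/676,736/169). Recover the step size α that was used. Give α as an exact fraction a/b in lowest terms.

α = 1/10

F_att = 3/2·(g−p) = 3/2·(-3,2) = (-4.5000,3.0000)
o1: d²=13 ≤ ρ²=41; F_rep = 31·(-2,3)/13² = (-0.3669,0.5503)
o2: d²=205 > ρ²=41 → inactive
F = F_att + ΣF_rep = (-4.8669,3.5503)
Δp = p'−p = (-0.4867,0.3550); α = Δx/Fx = (-329/676) / (-1645/338) = 1/10
check: Δy/Fy = (60/169) / (600/169) = 1/10 ✓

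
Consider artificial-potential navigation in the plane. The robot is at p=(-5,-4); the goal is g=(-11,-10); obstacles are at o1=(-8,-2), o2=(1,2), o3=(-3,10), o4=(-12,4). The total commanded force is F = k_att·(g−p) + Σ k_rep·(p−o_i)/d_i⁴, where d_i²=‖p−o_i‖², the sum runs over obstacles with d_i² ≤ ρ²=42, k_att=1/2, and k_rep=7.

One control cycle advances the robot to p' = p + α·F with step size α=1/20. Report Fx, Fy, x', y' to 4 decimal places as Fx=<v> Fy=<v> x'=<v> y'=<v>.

F_att = 1/2·(g−p) = 1/2·(-6,-6) = (-3.0000,-3.0000)
o1: d²=13 ≤ ρ²=42; F_rep = 7·(3,-2)/13² = (0.1243,-0.0828)
o2: d²=72 > ρ²=42 → inactive
o3: d²=200 > ρ²=42 → inactive
o4: d²=113 > ρ²=42 → inactive
F = F_att + ΣF_rep = (-2.8757,-3.0828)
p' = p + 1/20·F = (-5.1438,-4.1541)

Fx=-2.8757 Fy=-3.0828 x'=-5.1438 y'=-4.1541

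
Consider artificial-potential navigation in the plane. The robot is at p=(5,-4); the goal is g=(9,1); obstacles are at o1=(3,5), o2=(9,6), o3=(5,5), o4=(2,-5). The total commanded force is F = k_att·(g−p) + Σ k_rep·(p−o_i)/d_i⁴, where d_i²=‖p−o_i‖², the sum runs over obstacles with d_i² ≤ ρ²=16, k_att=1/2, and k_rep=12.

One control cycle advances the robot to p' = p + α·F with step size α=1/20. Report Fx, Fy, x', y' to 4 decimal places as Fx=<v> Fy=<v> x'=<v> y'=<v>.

F_att = 1/2·(g−p) = 1/2·(4,5) = (2.0000,2.5000)
o1: d²=85 > ρ²=16 → inactive
o2: d²=116 > ρ²=16 → inactive
o3: d²=81 > ρ²=16 → inactive
o4: d²=10 ≤ ρ²=16; F_rep = 12·(3,1)/10² = (0.3600,0.1200)
F = F_att + ΣF_rep = (2.3600,2.6200)
p' = p + 1/20·F = (5.1180,-3.8690)

Fx=2.3600 Fy=2.6200 x'=5.1180 y'=-3.8690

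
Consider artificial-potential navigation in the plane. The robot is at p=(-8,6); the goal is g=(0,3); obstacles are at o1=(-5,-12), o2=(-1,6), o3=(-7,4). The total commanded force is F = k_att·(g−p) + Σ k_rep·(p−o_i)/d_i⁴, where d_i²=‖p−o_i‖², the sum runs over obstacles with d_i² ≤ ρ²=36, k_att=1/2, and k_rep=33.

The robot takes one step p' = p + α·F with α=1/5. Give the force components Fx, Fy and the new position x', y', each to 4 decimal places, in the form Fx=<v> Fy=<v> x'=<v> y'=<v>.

F_att = 1/2·(g−p) = 1/2·(8,-3) = (4.0000,-1.5000)
o1: d²=333 > ρ²=36 → inactive
o2: d²=49 > ρ²=36 → inactive
o3: d²=5 ≤ ρ²=36; F_rep = 33·(-1,2)/5² = (-1.3200,2.6400)
F = F_att + ΣF_rep = (2.6800,1.1400)
p' = p + 1/5·F = (-7.4640,6.2280)

Fx=2.6800 Fy=1.1400 x'=-7.4640 y'=6.2280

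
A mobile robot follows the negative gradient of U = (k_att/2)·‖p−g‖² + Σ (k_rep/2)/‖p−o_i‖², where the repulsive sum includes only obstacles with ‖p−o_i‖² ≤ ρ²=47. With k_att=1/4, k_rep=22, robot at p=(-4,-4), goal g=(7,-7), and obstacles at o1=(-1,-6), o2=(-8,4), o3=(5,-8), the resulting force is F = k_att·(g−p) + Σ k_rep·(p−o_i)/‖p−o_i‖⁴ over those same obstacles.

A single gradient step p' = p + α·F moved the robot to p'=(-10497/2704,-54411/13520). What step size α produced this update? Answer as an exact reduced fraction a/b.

α = 1/20

F_att = 1/4·(g−p) = 1/4·(11,-3) = (2.7500,-0.7500)
o1: d²=13 ≤ ρ²=47; F_rep = 22·(-3,2)/13² = (-0.3905,0.2604)
o2: d²=80 > ρ²=47 → inactive
o3: d²=97 > ρ²=47 → inactive
F = F_att + ΣF_rep = (2.3595,-0.4896)
Δp = p'−p = (0.1180,-0.0245); α = Δx/Fx = (319/2704) / (1595/676) = 1/20
check: Δy/Fy = (-331/13520) / (-331/676) = 1/20 ✓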